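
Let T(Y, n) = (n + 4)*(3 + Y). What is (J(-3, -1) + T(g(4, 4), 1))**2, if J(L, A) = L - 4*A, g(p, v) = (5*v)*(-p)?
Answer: 147456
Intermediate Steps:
g(p, v) = -5*p*v
T(Y, n) = (3 + Y)*(4 + n) (T(Y, n) = (4 + n)*(3 + Y) = (3 + Y)*(4 + n))
(J(-3, -1) + T(g(4, 4), 1))**2 = ((-3 - 4*(-1)) + (12 + 3*1 + 4*(-5*4*4) - 5*4*4*1))**2 = ((-3 + 4) + (12 + 3 + 4*(-80) - 80*1))**2 = (1 + (12 + 3 - 320 - 80))**2 = (1 - 385)**2 = (-384)**2 = 147456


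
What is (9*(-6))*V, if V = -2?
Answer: 108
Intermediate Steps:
(9*(-6))*V = (9*(-6))*(-2) = -54*(-2) = 108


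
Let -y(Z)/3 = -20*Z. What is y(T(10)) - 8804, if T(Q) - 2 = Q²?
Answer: -2684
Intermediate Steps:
T(Q) = 2 + Q²
y(Z) = 60*Z (y(Z) = -(-60)*Z = 60*Z)
y(T(10)) - 8804 = 60*(2 + 10²) - 8804 = 60*(2 + 100) - 8804 = 60*102 - 8804 = 6120 - 8804 = -2684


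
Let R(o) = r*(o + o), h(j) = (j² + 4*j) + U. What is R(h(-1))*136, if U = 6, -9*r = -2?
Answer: 544/3 ≈ 181.33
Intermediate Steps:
r = 2/9 (r = -⅑*(-2) = 2/9 ≈ 0.22222)
h(j) = 6 + j² + 4*j (h(j) = (j² + 4*j) + 6 = 6 + j² + 4*j)
R(o) = 4*o/9 (R(o) = 2*(o + o)/9 = 2*(2*o)/9 = 4*o/9)
R(h(-1))*136 = (4*(6 + (-1)² + 4*(-1))/9)*136 = (4*(6 + 1 - 4)/9)*136 = ((4/9)*3)*136 = (4/3)*136 = 544/3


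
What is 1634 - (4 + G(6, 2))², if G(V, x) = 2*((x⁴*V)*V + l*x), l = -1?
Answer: -1325470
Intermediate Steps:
G(V, x) = -2*x + 2*V²*x⁴ (G(V, x) = 2*((x⁴*V)*V - x) = 2*((V*x⁴)*V - x) = 2*(V²*x⁴ - x) = 2*(-x + V²*x⁴) = -2*x + 2*V²*x⁴)
1634 - (4 + G(6, 2))² = 1634 - (4 + 2*2*(-1 + 6²*2³))² = 1634 - (4 + 2*2*(-1 + 36*8))² = 1634 - (4 + 2*2*(-1 + 288))² = 1634 - (4 + 2*2*287)² = 1634 - (4 + 1148)² = 1634 - 1*1152² = 1634 - 1*1327104 = 1634 - 1327104 = -1325470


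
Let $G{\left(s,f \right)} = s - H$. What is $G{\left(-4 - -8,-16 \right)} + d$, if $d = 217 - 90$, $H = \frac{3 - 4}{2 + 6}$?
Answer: $\frac{1049}{8} \approx 131.13$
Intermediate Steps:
$H = - \frac{1}{8} \approx -0.125$
$G{\left(s,f \right)} = \frac{1}{8} + s$ ($G{\left(s,f \right)} = s - - \frac{1}{8} = s + \frac{1}{8} = \frac{1}{8} + s$)
$d = 127$
$G{\left(-4 - -8,-16 \right)} + d = \left(\frac{1}{8} - -4\right) + 127 = \left(\frac{1}{8} + \left(-4 + 8\right)\right) + 127 = \left(\frac{1}{8} + 4\right) + 127 = \frac{33}{8} + 127 = \frac{1049}{8}$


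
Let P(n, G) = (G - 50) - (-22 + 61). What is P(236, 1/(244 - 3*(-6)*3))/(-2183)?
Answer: 26521/650534 ≈ 0.040768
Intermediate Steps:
P(n, G) = -89 + G (P(n, G) = (-50 + G) - 1*39 = (-50 + G) - 39 = -89 + G)
P(236, 1/(244 - 3*(-6)*3))/(-2183) = (-89 + 1/(244 - 3*(-6)*3))/(-2183) = (-89 + 1/(244 + 18*3))*(-1/2183) = (-89 + 1/(244 + 54))*(-1/2183) = (-89 + 1/298)*(-1/2183) = -26521/298*(-1/2183) = 26521/650534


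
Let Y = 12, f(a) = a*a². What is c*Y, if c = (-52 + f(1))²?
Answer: 31212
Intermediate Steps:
f(a) = a³
c = 2601 (c = (-52 + 1³)² = (-52 + 1)² = (-51)² = 2601)
c*Y = 2601*12 = 31212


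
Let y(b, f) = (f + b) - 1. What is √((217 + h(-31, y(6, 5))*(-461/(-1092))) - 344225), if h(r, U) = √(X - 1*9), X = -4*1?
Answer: √(-102554288928 + 125853*I*√13)/546 ≈ 0.0012976 + 586.52*I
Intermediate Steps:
X = -4
y(b, f) = -1 + b + f (y(b, f) = (b + f) - 1 = -1 + b + f)
h(r, U) = I*√13 (h(r, U) = √(-4 - 1*9) = √(-4 - 9) = √(-13) = I*√13)
√((217 + h(-31, y(6, 5))*(-461/(-1092))) - 344225) = √((217 + (I*√13)*(-461/(-1092))) - 344225) = √((217 + (I*√13)*(-461*(-1/1092))) - 344225) = √((217 + (I*√13)*(461/1092)) - 344225) = √((217 + 461*I*√13/1092) - 344225) = √(-344008 + 461*I*√13/1092)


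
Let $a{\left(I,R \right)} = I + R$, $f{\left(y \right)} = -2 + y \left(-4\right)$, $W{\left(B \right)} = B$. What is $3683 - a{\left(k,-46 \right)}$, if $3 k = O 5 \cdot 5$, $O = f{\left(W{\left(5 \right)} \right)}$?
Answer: $\frac{11737}{3} \approx 3912.3$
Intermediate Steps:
$f{\left(y \right)} = -2 - 4 y$
$O = -22$ ($O = -2 - 20 = -22$)
$k = - \frac{550}{3}$ ($k = \frac{\left(-22\right) 5 \cdot 5}{3} = \frac{\left(-110\right) 5}{3} = \frac{1}{3} \left(-550\right) = - \frac{550}{3} \approx -183.33$)
$3683 - a{\left(k,-46 \right)} = 3683 - \left(- \frac{550}{3} - 46\right) = 3683 - - \frac{688}{3} = 3683 + \frac{688}{3} = \frac{11737}{3}$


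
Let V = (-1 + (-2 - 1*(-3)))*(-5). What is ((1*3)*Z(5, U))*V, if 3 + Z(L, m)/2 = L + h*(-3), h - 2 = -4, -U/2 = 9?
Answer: 0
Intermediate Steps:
U = -18 (U = -2*9 = -18)
h = -2 (h = 2 - 4 = -2)
Z(L, m) = 6 + 2*L (Z(L, m) = -6 + 2*(L - 2*(-3)) = -6 + 2*(L + 6) = -6 + 2*(6 + L) = -6 + (12 + 2*L) = 6 + 2*L)
V = 0 (V = (-1 + (-2 + 3))*(-5) = (-1 + 1)*(-5) = 0*(-5) = 0)
((1*3)*Z(5, U))*V = ((1*3)*(6 + 2*5))*0 = (3*(6 + 10))*0 = (3*16)*0 = 48*0 = 0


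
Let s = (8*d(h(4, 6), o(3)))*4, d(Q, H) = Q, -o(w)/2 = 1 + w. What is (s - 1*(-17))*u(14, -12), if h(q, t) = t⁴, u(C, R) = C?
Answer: 580846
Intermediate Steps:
o(w) = -2 - 2*w (o(w) = -2*(1 + w) = -2 - 2*w)
s = 41472 (s = (8*6⁴)*4 = (8*1296)*4 = 10368*4 = 41472)
(s - 1*(-17))*u(14, -12) = (41472 - 1*(-17))*14 = (41472 + 17)*14 = 41489*14 = 580846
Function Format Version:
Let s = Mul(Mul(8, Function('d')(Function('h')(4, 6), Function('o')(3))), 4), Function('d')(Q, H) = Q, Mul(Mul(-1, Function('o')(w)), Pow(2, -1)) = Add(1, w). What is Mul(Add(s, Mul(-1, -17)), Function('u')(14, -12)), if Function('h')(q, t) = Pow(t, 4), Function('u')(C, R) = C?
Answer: 580846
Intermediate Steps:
Function('o')(w) = Add(-2, Mul(-2, w)) (Function('o')(w) = Mul(-2, Add(1, w)) = Add(-2, Mul(-2, w)))
s = 41472 (s = Mul(Mul(8, Pow(6, 4)), 4) = Mul(Mul(8, 1296), 4) = Mul(10368, 4) = 41472)
Mul(Add(s, Mul(-1, -17)), Function('u')(14, -12)) = Mul(Add(41472, Mul(-1, -17)), 14) = Mul(Add(41472, 17), 14) = Mul(41489, 14) = 580846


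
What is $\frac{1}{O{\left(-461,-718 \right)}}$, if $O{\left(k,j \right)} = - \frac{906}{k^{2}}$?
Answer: $- \frac{212521}{906} \approx -234.57$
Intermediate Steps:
$O{\left(k,j \right)} = - \frac{906}{k^{2}}$
$\frac{1}{O{\left(-461,-718 \right)}} = \frac{1}{\left(-906\right) \frac{1}{212521}} = \frac{1}{- \frac{906}{212521}} = - \frac{212521}{906}$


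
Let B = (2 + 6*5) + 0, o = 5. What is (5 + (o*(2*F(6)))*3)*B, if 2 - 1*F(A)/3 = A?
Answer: -11360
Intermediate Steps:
F(A) = 6 - 3*A
B = 32 (B = (2 + 30) + 0 = 32 + 0 = 32)
(5 + (o*(2*F(6)))*3)*B = (5 + (5*(2*(6 - 3*6)))*3)*32 = (5 + (5*(2*(6 - 18)))*3)*32 = (5 + (5*(2*(-12)))*3)*32 = (5 + (5*(-24))*3)*32 = (5 - 120*3)*32 = (5 - 360)*32 = -355*32 = -11360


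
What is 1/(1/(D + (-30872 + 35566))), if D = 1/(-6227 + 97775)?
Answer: 429726313/91548 ≈ 4694.0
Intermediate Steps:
D = 1/91548 ≈ 1.0923e-5
1/(1/(D + (-30872 + 35566))) = 1/(1/(1/91548 + (-30872 + 35566))) = 1/(1/(1/91548 + 4694)) = 1/(1/(429726313/91548)) = 1/(91548/429726313) = 429726313/91548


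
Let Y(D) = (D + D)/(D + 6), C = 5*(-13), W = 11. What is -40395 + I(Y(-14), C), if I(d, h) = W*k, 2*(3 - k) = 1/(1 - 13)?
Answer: -968677/24 ≈ -40362.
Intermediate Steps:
C = -65
Y(D) = 2*D/(6 + D) (Y(D) = (2*D)/(6 + D) = 2*D/(6 + D))
k = 73/24 (k = 3 - 1/(2*(1 - 13)) = 3 - 1/2/(-12) = 3 - 1/2*(-1/12) = 3 + 1/24 = 73/24 ≈ 3.0417)
I(d, h) = 803/24 (I(d, h) = 11*(73/24) = 803/24)
-40395 + I(Y(-14), C) = -40395 + 803/24 = -968677/24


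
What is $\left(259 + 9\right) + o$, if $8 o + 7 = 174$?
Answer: $\frac{2311}{8} \approx 288.88$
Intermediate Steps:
$o = \frac{167}{8}$ ($o = - \frac{7}{8} + \frac{1}{8} \cdot 174 = - \frac{7}{8} + \frac{87}{4} = \frac{167}{8} \approx 20.875$)
$\left(259 + 9\right) + o = \left(259 + 9\right) + \frac{167}{8} = 268 + \frac{167}{8} = \frac{2311}{8}$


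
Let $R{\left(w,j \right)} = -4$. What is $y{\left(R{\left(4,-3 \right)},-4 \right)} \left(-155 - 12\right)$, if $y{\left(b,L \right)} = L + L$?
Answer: $1336$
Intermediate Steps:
$y{\left(b,L \right)} = 2 L$
$y{\left(R{\left(4,-3 \right)},-4 \right)} \left(-155 - 12\right) = 2 \left(-4\right) \left(-155 - 12\right) = \left(-8\right) \left(-167\right) = 1336$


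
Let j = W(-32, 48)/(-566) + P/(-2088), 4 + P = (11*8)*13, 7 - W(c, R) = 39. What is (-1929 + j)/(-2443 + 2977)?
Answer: -95011919/26295228 ≈ -3.6133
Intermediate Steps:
W(c, R) = -32 (W(c, R) = 7 - 1*39 = 7 - 39 = -32)
P = 1140 (P = -4 + (11*8)*13 = -4 + 88*13 = -4 + 1144 = 1140)
j = -24101/49242 (j = -32/(-566) + 1140/(-2088) = -32*(-1/566) + 1140*(-1/2088) = 16/283 - 95/174 = -24101/49242 ≈ -0.48944)
(-1929 + j)/(-2443 + 2977) = (-1929 - 24101/49242)/(-2443 + 2977) = -95011919/49242/534 = -95011919/49242*1/534 = -95011919/26295228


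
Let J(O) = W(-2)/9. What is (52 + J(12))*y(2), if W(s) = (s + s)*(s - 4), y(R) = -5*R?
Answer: -1640/3 ≈ -546.67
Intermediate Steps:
W(s) = 2*s*(-4 + s) (W(s) = (2*s)*(-4 + s) = 2*s*(-4 + s))
J(O) = 8/3 (J(O) = (2*(-2)*(-4 - 2))/9 = (2*(-2)*(-6))*(1/9) = 24*(1/9) = 8/3)
(52 + J(12))*y(2) = (52 + 8/3)*(-5*2) = (164/3)*(-10) = -1640/3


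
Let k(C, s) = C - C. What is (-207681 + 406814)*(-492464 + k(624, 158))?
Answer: -98065833712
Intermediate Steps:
k(C, s) = 0
(-207681 + 406814)*(-492464 + k(624, 158)) = (-207681 + 406814)*(-492464 + 0) = 199133*(-492464) = -98065833712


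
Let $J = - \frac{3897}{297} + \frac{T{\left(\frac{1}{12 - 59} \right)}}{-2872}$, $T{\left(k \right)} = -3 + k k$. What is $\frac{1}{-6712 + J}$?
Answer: $- \frac{104680092}{703986197867} \approx -0.0001487$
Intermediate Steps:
$T{\left(k \right)} = -3 + k^{2}$
$J = - \frac{1373420363}{104680092}$ ($J = - \frac{3897}{297} + \frac{-3 + \left(\frac{1}{12 - 59}\right)^{2}}{-2872} = \left(-3897\right) \frac{1}{297} + \left(-3 + \left(\frac{1}{-47}\right)^{2}\right) \left(- \frac{1}{2872}\right) = - \frac{433}{33} + \left(-3 + \left(- \frac{1}{47}\right)^{2}\right) \left(- \frac{1}{2872}\right) = - \frac{433}{33} + \left(-3 + \frac{1}{2209}\right) \left(- \frac{1}{2872}\right) = - \frac{433}{33} - - \frac{3313}{3172124} = - \frac{433}{33} + \frac{3313}{3172124} = - \frac{1373420363}{104680092} \approx -13.12$)
$\frac{1}{-6712 + J} = \frac{1}{-6712 - \frac{1373420363}{104680092}} = \frac{1}{- \frac{703986197867}{104680092}} = - \frac{104680092}{703986197867}$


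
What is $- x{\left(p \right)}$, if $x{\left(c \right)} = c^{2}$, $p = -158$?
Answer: $-24964$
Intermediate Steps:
$- x{\left(p \right)} = - \left(-158\right)^{2} = \left(-1\right) 24964 = -24964$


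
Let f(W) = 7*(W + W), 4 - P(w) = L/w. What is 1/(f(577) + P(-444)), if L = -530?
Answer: 222/1793939 ≈ 0.00012375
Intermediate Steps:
P(w) = 4 + 530/w (P(w) = 4 - (-530)/w = 4 + 530/w)
f(W) = 14*W (f(W) = 7*(2*W) = 14*W)
1/(f(577) + P(-444)) = 1/(14*577 + (4 + 530/(-444))) = 1/(8078 + (4 + 530*(-1/444))) = 1/(8078 + (4 - 265/222)) = 1/(8078 + 623/222) = 1/(1793939/222) = 222/1793939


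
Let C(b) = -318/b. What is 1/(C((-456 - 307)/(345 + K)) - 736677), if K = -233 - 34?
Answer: -763/562059747 ≈ -1.3575e-6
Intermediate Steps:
K = -267
1/(C((-456 - 307)/(345 + K)) - 736677) = 1/(-318*(345 - 267)/(-456 - 307) - 736677) = 1/(-318/((-763/78)) - 736677) = 1/(-318/((-763*1/78)) - 736677) = 1/(-318/(-763/78) - 736677) = 1/(-318*(-78/763) - 736677) = 1/(24804/763 - 736677) = 1/(-562059747/763) = -763/562059747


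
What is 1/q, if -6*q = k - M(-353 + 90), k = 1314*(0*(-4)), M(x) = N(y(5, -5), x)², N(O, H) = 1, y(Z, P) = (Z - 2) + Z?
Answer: 6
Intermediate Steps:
y(Z, P) = -2 + 2*Z (y(Z, P) = (-2 + Z) + Z = -2 + 2*Z)
M(x) = 1 (M(x) = 1² = 1)
k = 0 (k = 1314*0 = 0)
q = ⅙ (q = -(0 - 1*1)/6 = -(0 - 1)/6 = -⅙*(-1) = ⅙ ≈ 0.16667)
1/q = 1/(⅙) = 6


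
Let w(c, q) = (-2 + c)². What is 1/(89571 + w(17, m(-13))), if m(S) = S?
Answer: 1/89796 ≈ 1.1136e-5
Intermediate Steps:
1/(89571 + w(17, m(-13))) = 1/(89571 + (-2 + 17)²) = 1/(89571 + 15²) = 1/(89571 + 225) = 1/89796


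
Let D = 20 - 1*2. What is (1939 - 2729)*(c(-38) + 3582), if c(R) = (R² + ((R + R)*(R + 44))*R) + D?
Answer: -17673880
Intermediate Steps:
D = 18 (D = 20 - 2 = 18)
c(R) = 18 + R² + 2*R²*(44 + R) (c(R) = (R² + ((R + R)*(R + 44))*R) + 18 = (R² + ((2*R)*(44 + R))*R) + 18 = (R² + (2*R*(44 + R))*R) + 18 = (R² + 2*R²*(44 + R)) + 18 = 18 + R² + 2*R²*(44 + R))
(1939 - 2729)*(c(-38) + 3582) = (1939 - 2729)*((18 + 2*(-38)³ + 89*(-38)²) + 3582) = -790*((18 + 2*(-54872) + 89*1444) + 3582) = -790*((18 - 109744 + 128516) + 3582) = -790*(18790 + 3582) = -790*22372 = -17673880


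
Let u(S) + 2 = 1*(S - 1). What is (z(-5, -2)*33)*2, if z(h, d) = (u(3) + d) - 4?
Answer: -396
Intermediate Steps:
u(S) = -3 + S (u(S) = -2 + 1*(S - 1) = -2 + 1*(-1 + S) = -2 + (-1 + S) = -3 + S)
z(h, d) = -4 + d (z(h, d) = ((-3 + 3) + d) - 4 = (0 + d) - 4 = d - 4 = -4 + d)
(z(-5, -2)*33)*2 = ((-4 - 2)*33)*2 = -6*33*2 = -198*2 = -396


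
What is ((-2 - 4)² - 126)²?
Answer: 8100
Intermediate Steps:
((-2 - 4)² - 126)² = ((-6)² - 126)² = (36 - 126)² = (-90)² = 8100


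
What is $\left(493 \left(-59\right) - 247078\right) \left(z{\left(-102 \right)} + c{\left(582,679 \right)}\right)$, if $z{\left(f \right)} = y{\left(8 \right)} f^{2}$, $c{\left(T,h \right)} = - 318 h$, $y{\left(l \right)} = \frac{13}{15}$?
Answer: $57139974558$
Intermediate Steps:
$y{\left(l \right)} = \frac{13}{15}$ ($y{\left(l \right)} = 13 \cdot \frac{1}{15} = \frac{13}{15}$)
$z{\left(f \right)} = \frac{13 f^{2}}{15}$
$\left(493 \left(-59\right) - 247078\right) \left(z{\left(-102 \right)} + c{\left(582,679 \right)}\right) = \left(493 \left(-59\right) - 247078\right) \left(\frac{13 \left(-102\right)^{2}}{15} - 215922\right) = \left(-29087 - 247078\right) \left(\frac{13}{15} \cdot 10404 - 215922\right) = - 276165 \left(\frac{45084}{5} - 215922\right) = \left(-276165\right) \left(- \frac{1034526}{5}\right) = 57139974558$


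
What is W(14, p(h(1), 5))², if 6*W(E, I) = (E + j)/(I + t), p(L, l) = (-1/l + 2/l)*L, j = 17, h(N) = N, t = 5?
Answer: 24025/24336 ≈ 0.98722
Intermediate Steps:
p(L, l) = L/l
W(E, I) = (17 + E)/(6*(5 + I)) (W(E, I) = ((E + 17)/(I + 5))/6 = ((17 + E)/(5 + I))/6 = (17 + E)/(6*(5 + I)))
W(14, p(h(1), 5))² = ((17 + 14)/(6*(5 + 1/5)))² = ((⅙)*31/(5 + 1*(⅕)))² = ((⅙)*31/(5 + ⅕))² = ((⅙)*31/(26/5))² = ((⅙)*(5/26)*31)² = (155/156)² = 24025/24336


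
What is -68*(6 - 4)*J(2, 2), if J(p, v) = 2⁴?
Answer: -2176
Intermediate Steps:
J(p, v) = 16
-68*(6 - 4)*J(2, 2) = -68*(6 - 4)*16 = -136*16 = -68*32 = -2176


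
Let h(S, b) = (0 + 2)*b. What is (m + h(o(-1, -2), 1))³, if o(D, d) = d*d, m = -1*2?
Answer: 0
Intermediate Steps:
m = -2
o(D, d) = d²
h(S, b) = 2*b
(m + h(o(-1, -2), 1))³ = (-2 + 2*1)³ = (-2 + 2)³ = 0³ = 0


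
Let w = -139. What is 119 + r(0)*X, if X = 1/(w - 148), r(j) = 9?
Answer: 34144/287 ≈ 118.97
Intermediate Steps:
X = -1/287 (X = 1/(-139 - 148) = 1/(-287) = -1/287 ≈ -0.0034843)
119 + r(0)*X = 119 + 9*(-1/287) = 119 - 9/287 = 34144/287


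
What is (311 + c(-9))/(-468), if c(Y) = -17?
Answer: -49/78 ≈ -0.62821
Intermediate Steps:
(311 + c(-9))/(-468) = (311 - 17)/(-468) = -1/468*294 = -49/78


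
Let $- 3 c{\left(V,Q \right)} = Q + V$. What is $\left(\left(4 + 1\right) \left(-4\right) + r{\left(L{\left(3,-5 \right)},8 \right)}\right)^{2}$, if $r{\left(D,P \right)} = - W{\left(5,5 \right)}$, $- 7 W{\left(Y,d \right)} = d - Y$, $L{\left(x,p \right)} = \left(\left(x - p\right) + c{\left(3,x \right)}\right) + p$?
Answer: $400$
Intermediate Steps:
$c{\left(V,Q \right)} = - \frac{Q}{3} - \frac{V}{3}$ ($c{\left(V,Q \right)} = - \frac{Q + V}{3} = - \frac{Q}{3} - \frac{V}{3}$)
$L{\left(x,p \right)} = -1 + \frac{2 x}{3}$ ($L{\left(x,p \right)} = \left(\left(x - p\right) - \left(1 + \frac{x}{3}\right)\right) + p = \left(-1 - p + \frac{2 x}{3}\right) + p = -1 + \frac{2 x}{3}$)
$W{\left(Y,d \right)} = - \frac{d}{7} + \frac{Y}{7}$ ($W{\left(Y,d \right)} = - \frac{d - Y}{7} = - \frac{d}{7} + \frac{Y}{7}$)
$r{\left(D,P \right)} = 0$ ($r{\left(D,P \right)} = - (\left(- \frac{1}{7}\right) 5 + \frac{1}{7} \cdot 5) = - (- \frac{5}{7} + \frac{5}{7}) = \left(-1\right) 0 = 0$)
$\left(\left(4 + 1\right) \left(-4\right) + r{\left(L{\left(3,-5 \right)},8 \right)}\right)^{2} = \left(\left(4 + 1\right) \left(-4\right) + 0\right)^{2} = \left(5 \left(-4\right) + 0\right)^{2} = \left(-20 + 0\right)^{2} = \left(-20\right)^{2} = 400$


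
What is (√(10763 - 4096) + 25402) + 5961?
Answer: 31363 + √6667 ≈ 31445.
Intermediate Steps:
(√(10763 - 4096) + 25402) + 5961 = (√6667 + 25402) + 5961 = (25402 + √6667) + 5961 = 31363 + √6667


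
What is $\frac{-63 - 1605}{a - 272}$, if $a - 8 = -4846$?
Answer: $\frac{834}{2555} \approx 0.32642$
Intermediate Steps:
$a = -4838$ ($a = 8 - 4846 = -4838$)
$\frac{-63 - 1605}{a - 272} = \frac{-63 - 1605}{-4838 - 272} = - \frac{1668}{-5110} = \left(-1668\right) \left(- \frac{1}{5110}\right) = \frac{834}{2555}$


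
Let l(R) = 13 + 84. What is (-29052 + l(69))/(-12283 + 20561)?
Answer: -28955/8278 ≈ -3.4978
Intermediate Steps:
l(R) = 97
(-29052 + l(69))/(-12283 + 20561) = (-29052 + 97)/(-12283 + 20561) = -28955/8278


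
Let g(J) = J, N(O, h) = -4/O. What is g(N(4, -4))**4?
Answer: 1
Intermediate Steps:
g(N(4, -4))**4 = (-4/4)**4 = (-4*1/4)**4 = (-1)**4 = 1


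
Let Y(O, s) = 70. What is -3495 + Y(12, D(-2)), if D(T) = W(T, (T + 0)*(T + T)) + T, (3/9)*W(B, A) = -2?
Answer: -3425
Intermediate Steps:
W(B, A) = -6 (W(B, A) = 3*(-2) = -6)
D(T) = -6 + T
-3495 + Y(12, D(-2)) = -3495 + 70 = -3425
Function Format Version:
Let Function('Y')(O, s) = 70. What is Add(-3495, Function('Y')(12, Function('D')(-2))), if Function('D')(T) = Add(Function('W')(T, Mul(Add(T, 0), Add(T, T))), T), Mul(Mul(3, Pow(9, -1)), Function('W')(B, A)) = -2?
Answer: -3425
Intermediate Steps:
Function('W')(B, A) = -6 (Function('W')(B, A) = Mul(3, -2) = -6)
Function('D')(T) = Add(-6, T)
Add(-3495, Function('Y')(12, Function('D')(-2))) = Add(-3495, 70) = -3425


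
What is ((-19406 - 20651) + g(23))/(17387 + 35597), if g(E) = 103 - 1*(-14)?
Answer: -9985/13246 ≈ -0.75381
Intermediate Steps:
g(E) = 117 (g(E) = 103 + 14 = 117)
((-19406 - 20651) + g(23))/(17387 + 35597) = ((-19406 - 20651) + 117)/(17387 + 35597) = (-40057 + 117)/52984 = -39940*1/52984 = -9985/13246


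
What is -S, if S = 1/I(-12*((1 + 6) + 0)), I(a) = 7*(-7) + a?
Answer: 1/133 ≈ 0.0075188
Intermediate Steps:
I(a) = -49 + a
S = -1/133 (S = 1/(-49 - 12*((1 + 6) + 0)) = 1/(-49 - 12*(7 + 0)) = 1/(-49 - 12*7) = 1/(-49 - 84) = 1/(-133) = -1/133 ≈ -0.0075188)
-S = -1*(-1/133) = 1/133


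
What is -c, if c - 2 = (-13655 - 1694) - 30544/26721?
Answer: 410117731/26721 ≈ 15348.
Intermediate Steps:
c = -410117731/26721 (c = 2 + ((-13655 - 1694) - 30544/26721) = 2 + (-15349 - 30544*1/26721) = 2 + (-15349 - 30544/26721) = 2 - 410171173/26721 = -410117731/26721 ≈ -15348.)
-c = -1*(-410117731/26721) = 410117731/26721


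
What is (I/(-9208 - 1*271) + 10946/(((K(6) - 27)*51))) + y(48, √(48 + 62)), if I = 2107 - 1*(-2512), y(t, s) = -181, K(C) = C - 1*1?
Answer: -1016976965/5317719 ≈ -191.24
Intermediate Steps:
K(C) = -1 + C (K(C) = C - 1 = -1 + C)
I = 4619 (I = 2107 + 2512 = 4619)
(I/(-9208 - 1*271) + 10946/(((K(6) - 27)*51))) + y(48, √(48 + 62)) = (4619/(-9208 - 1*271) + 10946/((((-1 + 6) - 27)*51))) - 181 = (4619/(-9208 - 271) + 10946/(((5 - 27)*51))) - 181 = (4619/(-9479) + 10946/((-22*51))) - 181 = (4619*(-1/9479) + 10946/(-1122)) - 181 = (-4619/9479 + 10946*(-1/1122)) - 181 = (-4619/9479 - 5473/561) - 181 = -54469826/5317719 - 181 = -1016976965/5317719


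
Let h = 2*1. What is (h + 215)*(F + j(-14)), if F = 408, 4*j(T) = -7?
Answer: 352625/4 ≈ 88156.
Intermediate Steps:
h = 2
j(T) = -7/4 (j(T) = (¼)*(-7) = -7/4)
(h + 215)*(F + j(-14)) = (2 + 215)*(408 - 7/4) = 217*(1625/4) = 352625/4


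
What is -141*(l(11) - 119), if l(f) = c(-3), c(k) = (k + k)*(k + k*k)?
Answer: 21855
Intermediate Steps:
c(k) = 2*k*(k + k²) (c(k) = (2*k)*(k + k²) = 2*k*(k + k²))
l(f) = -36 (l(f) = 2*(-3)²*(1 - 3) = 2*9*(-2) = -36)
-141*(l(11) - 119) = -141*(-36 - 119) = -141*(-155) = 21855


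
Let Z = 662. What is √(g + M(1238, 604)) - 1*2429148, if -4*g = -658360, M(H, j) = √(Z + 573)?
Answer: -2429148 + √(164590 + √1235) ≈ -2.4287e+6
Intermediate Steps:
M(H, j) = √1235 (M(H, j) = √(662 + 573) = √1235)
g = 164590 (g = -¼*(-658360) = 164590)
√(g + M(1238, 604)) - 1*2429148 = √(164590 + √1235) - 1*2429148 = √(164590 + √1235) - 2429148 = -2429148 + √(164590 + √1235)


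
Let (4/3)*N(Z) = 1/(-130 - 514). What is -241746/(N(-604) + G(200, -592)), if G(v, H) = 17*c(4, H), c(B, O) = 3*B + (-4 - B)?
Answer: -622737696/175165 ≈ -3555.1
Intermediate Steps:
c(B, O) = -4 + 2*B
G(v, H) = 68 (G(v, H) = 17*(-4 + 2*4) = 17*(-4 + 8) = 17*4 = 68)
N(Z) = -3/2576 (N(Z) = 3/(4*(-130 - 514)) = (¾)/(-644) = (¾)*(-1/644) = -3/2576)
-241746/(N(-604) + G(200, -592)) = -241746/(-3/2576 + 68) = -241746/175165/2576 = -241746*2576/175165 = -622737696/175165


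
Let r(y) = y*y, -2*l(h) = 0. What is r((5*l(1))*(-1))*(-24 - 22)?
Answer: 0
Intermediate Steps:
l(h) = 0 (l(h) = -1/2*0 = 0)
r(y) = y**2
r((5*l(1))*(-1))*(-24 - 22) = ((5*0)*(-1))**2*(-24 - 22) = (0*(-1))**2*(-46) = 0**2*(-46) = 0*(-46) = 0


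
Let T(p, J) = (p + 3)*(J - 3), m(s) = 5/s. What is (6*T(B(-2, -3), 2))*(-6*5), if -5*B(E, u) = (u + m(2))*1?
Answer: 558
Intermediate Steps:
B(E, u) = -½ - u/5 (B(E, u) = -(u + 5/2)/5 = -(5/2 + u)/5 = -½ - u/5)
T(p, J) = (-3 + J)*(3 + p) (T(p, J) = (3 + p)*(-3 + J) = (-3 + J)*(3 + p))
(6*T(B(-2, -3), 2))*(-6*5) = (6*(-9 - 3*(-½ - ⅕*(-3)) + 3*2 + 2*(-½ - ⅕*(-3))))*(-6*5) = (6*(-9 - 3*(-½ + ⅗) + 6 + 2*(-½ + ⅗)))*(-30) = (6*(-9 - 3*⅒ + 6 + 2*(⅒)))*(-30) = (6*(-9 - 3/10 + 6 + ⅕))*(-30) = (6*(-31/10))*(-30) = -93/5*(-30) = 558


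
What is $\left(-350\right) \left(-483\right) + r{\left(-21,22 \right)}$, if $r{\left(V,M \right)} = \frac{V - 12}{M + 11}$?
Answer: $169049$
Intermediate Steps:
$r{\left(V,M \right)} = \frac{-12 + V}{11 + M}$
$\left(-350\right) \left(-483\right) + r{\left(-21,22 \right)} = \left(-350\right) \left(-483\right) + \frac{-12 - 21}{11 + 22} = 169050 + \frac{1}{33} \left(-33\right) = 169050 - 1 = 169049$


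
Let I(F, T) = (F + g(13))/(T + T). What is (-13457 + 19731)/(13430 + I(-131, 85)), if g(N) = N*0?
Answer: 1066580/2282969 ≈ 0.46719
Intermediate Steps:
g(N) = 0
I(F, T) = F/(2*T) (I(F, T) = (F + 0)/(T + T) = F/((2*T)) = F*(1/(2*T)) = F/(2*T))
(-13457 + 19731)/(13430 + I(-131, 85)) = (-13457 + 19731)/(13430 + (½)*(-131)/85) = 6274/(13430 + (½)*(-131)*(1/85)) = 6274/(13430 - 131/170) = 6274/(2282969/170) = 6274*(170/2282969) = 1066580/2282969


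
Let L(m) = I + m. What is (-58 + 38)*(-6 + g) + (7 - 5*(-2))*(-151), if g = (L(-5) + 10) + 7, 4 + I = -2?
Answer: -2567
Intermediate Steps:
I = -6 (I = -4 - 2 = -6)
L(m) = -6 + m
g = 6 (g = ((-6 - 5) + 10) + 7 = (-11 + 10) + 7 = -1 + 7 = 6)
(-58 + 38)*(-6 + g) + (7 - 5*(-2))*(-151) = (-58 + 38)*(-6 + 6) + (7 - 5*(-2))*(-151) = -20*0 + (7 + 10)*(-151) = 0 + 17*(-151) = 0 - 2567 = -2567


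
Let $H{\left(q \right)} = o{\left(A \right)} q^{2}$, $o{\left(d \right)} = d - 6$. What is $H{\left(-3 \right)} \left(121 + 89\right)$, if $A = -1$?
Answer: $-13230$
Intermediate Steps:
$o{\left(d \right)} = -6 + d$ ($o{\left(d \right)} = d - 6 = -6 + d$)
$H{\left(q \right)} = - 7 q^{2}$ ($H{\left(q \right)} = \left(-6 - 1\right) q^{2} = - 7 q^{2}$)
$H{\left(-3 \right)} \left(121 + 89\right) = - 7 \left(-3\right)^{2} \left(121 + 89\right) = \left(-7\right) 9 \cdot 210 = \left(-63\right) 210 = -13230$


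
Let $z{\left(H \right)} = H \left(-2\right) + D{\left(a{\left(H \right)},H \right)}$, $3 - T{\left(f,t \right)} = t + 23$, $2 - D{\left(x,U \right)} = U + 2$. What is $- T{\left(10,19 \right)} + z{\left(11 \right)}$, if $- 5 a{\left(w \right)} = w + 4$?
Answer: $6$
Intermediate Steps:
$a{\left(w \right)} = - \frac{4}{5} - \frac{w}{5}$ ($a{\left(w \right)} = - \frac{w + 4}{5} = - \frac{4 + w}{5} = - \frac{4}{5} - \frac{w}{5}$)
$D{\left(x,U \right)} = - U$ ($D{\left(x,U \right)} = 2 - \left(U + 2\right) = 2 - \left(2 + U\right) = - U$)
$T{\left(f,t \right)} = -20 - t$ ($T{\left(f,t \right)} = 3 - \left(t + 23\right) = 3 - \left(23 + t\right) = -20 - t$)
$z{\left(H \right)} = - 3 H$ ($z{\left(H \right)} = H \left(-2\right) - H = - 2 H - H = - 3 H$)
$- T{\left(10,19 \right)} + z{\left(11 \right)} = - (-20 - 19) - 33 = \left(-1\right) \left(-39\right) - 33 = 39 - 33 = 6$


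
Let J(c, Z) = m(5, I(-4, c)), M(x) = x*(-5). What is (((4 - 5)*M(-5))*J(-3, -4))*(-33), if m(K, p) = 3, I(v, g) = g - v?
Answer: 2475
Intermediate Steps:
M(x) = -5*x
J(c, Z) = 3
(((4 - 5)*M(-5))*J(-3, -4))*(-33) = (((4 - 5)*(-5*(-5)))*3)*(-33) = (-1*25*3)*(-33) = -25*3*(-33) = -75*(-33) = 2475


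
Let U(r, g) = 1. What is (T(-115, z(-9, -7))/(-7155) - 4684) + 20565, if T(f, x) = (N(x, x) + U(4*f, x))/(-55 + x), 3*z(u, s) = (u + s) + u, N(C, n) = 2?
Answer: 2398825051/151050 ≈ 15881.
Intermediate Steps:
z(u, s) = s/3 + 2*u/3 (z(u, s) = ((u + s) + u)/3 = ((s + u) + u)/3 = (s + 2*u)/3 = s/3 + 2*u/3)
T(f, x) = 3/(-55 + x) (T(f, x) = (2 + 1)/(-55 + x) = 3/(-55 + x))
(T(-115, z(-9, -7))/(-7155) - 4684) + 20565 = ((3/(-55 + ((⅓)*(-7) + (⅔)*(-9))))/(-7155) - 4684) + 20565 = ((3/(-55 + (-7/3 - 6)))*(-1/7155) - 4684) + 20565 = ((3/(-55 - 25/3))*(-1/7155) - 4684) + 20565 = ((3/(-190/3))*(-1/7155) - 4684) + 20565 = ((3*(-3/190))*(-1/7155) - 4684) + 20565 = (-9/190*(-1/7155) - 4684) + 20565 = (1/151050 - 4684) + 20565 = -707518199/151050 + 20565 = 2398825051/151050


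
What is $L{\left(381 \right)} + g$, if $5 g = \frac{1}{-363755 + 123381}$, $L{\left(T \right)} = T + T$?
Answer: $\frac{915824939}{1201870} \approx 762.0$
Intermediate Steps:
$L{\left(T \right)} = 2 T$
$g = - \frac{1}{1201870}$ ($g = \frac{1}{5 \left(-363755 + 123381\right)} = \frac{1}{5 \left(-240374\right)} = \frac{1}{5} \left(- \frac{1}{240374}\right) = - \frac{1}{1201870} \approx -8.3204 \cdot 10^{-7}$)
$L{\left(381 \right)} + g = 2 \cdot 381 - \frac{1}{1201870} = 762 - \frac{1}{1201870} = \frac{915824939}{1201870}$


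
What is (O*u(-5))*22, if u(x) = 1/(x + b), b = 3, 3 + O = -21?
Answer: 264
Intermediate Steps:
O = -24 (O = -3 - 21 = -24)
u(x) = 1/(3 + x) (u(x) = 1/(x + 3) = 1/(3 + x))
(O*u(-5))*22 = -24/(3 - 5)*22 = -24/(-2)*22 = -24*(-1/2)*22 = 12*22 = 264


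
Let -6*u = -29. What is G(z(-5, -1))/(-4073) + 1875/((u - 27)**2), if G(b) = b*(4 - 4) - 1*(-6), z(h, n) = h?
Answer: 274821366/72047297 ≈ 3.8145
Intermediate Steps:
u = 29/6 (u = -1/6*(-29) = 29/6 ≈ 4.8333)
G(b) = 6 (G(b) = b*0 + 6 = 0 + 6 = 6)
G(z(-5, -1))/(-4073) + 1875/((u - 27)**2) = 6/(-4073) + 1875/((29/6 - 27)**2) = 6*(-1/4073) + 1875/((-133/6)**2) = -6/4073 + 1875/(17689/36) = -6/4073 + 1875*(36/17689) = -6/4073 + 67500/17689 = 274821366/72047297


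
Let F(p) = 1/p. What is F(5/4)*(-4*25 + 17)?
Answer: -332/5 ≈ -66.400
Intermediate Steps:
F(5/4)*(-4*25 + 17) = (-4*25 + 17)/((5/4)) = (-100 + 17)/((5*(¼))) = -83/(5/4) = (⅘)*(-83) = -332/5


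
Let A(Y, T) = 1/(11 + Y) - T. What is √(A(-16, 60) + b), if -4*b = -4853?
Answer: √115305/10 ≈ 33.957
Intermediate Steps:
b = 4853/4 (b = -¼*(-4853) = 4853/4 ≈ 1213.3)
√(A(-16, 60) + b) = √((1 - 11*60 - 1*60*(-16))/(11 - 16) + 4853/4) = √((1 - 660 + 960)/(-5) + 4853/4) = √(-⅕*301 + 4853/4) = √(-301/5 + 4853/4) = √(23061/20) = √115305/10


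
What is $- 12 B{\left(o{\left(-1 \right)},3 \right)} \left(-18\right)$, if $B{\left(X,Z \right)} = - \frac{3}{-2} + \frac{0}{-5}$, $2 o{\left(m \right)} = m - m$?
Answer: $324$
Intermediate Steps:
$o{\left(m \right)} = 0$ ($o{\left(m \right)} = \frac{m - m}{2} = \frac{1}{2} \cdot 0 = 0$)
$B{\left(X,Z \right)} = \frac{3}{2}$ ($B{\left(X,Z \right)} = \left(-3\right) \left(- \frac{1}{2}\right) + 0 \left(- \frac{1}{5}\right) = \frac{3}{2} + 0 = \frac{3}{2}$)
$- 12 B{\left(o{\left(-1 \right)},3 \right)} \left(-18\right) = \left(-12\right) \frac{3}{2} \left(-18\right) = \left(-18\right) \left(-18\right) = 324$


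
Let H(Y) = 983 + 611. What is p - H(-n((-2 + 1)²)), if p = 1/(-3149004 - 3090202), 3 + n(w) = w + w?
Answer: -9945294365/6239206 ≈ -1594.0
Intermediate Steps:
n(w) = -3 + 2*w (n(w) = -3 + (w + w) = -3 + 2*w)
H(Y) = 1594
p = -1/6239206 (p = 1/(-6239206) = -1/6239206 ≈ -1.6028e-7)
p - H(-n((-2 + 1)²)) = -1/6239206 - 1*1594 = -1/6239206 - 1594 = -9945294365/6239206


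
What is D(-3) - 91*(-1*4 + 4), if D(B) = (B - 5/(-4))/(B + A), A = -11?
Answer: 1/8 ≈ 0.12500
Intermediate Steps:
D(B) = (5/4 + B)/(-11 + B) (D(B) = (B - 5/(-4))/(B - 11) = (B - 5*(-1/4))/(-11 + B) = (B + 5/4)/(-11 + B) = (5/4 + B)/(-11 + B))
D(-3) - 91*(-1*4 + 4) = (5/4 - 3)/(-11 - 3) - 91*(-1*4 + 4) = -7/4/(-14) - 91*(-4 + 4) = -1/14*(-7/4) - 91*0 = 1/8 + 0 = 1/8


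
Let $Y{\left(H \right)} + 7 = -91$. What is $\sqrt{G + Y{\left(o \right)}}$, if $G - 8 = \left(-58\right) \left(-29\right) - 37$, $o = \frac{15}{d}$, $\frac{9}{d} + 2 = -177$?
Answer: $\sqrt{1555} \approx 39.433$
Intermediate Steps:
$d = - \frac{9}{179}$ ($d = \frac{9}{-2 - 177} = \frac{9}{-179} = 9 \left(- \frac{1}{179}\right) = - \frac{9}{179} \approx -0.050279$)
$o = - \frac{895}{3}$ ($o = \frac{15}{- \frac{9}{179}} = 15 \left(- \frac{179}{9}\right) = - \frac{895}{3} \approx -298.33$)
$Y{\left(H \right)} = -98$ ($Y{\left(H \right)} = -7 - 91 = -98$)
$G = 1653$ ($G = 8 - -1645 = 8 + \left(1682 - 37\right) = 8 + 1645 = 1653$)
$\sqrt{G + Y{\left(o \right)}} = \sqrt{1653 - 98} = \sqrt{1555}$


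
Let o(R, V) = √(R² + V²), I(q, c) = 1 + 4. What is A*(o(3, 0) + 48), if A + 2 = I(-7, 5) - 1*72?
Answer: -3519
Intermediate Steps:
I(q, c) = 5
A = -69 (A = -2 + (5 - 1*72) = -2 + (5 - 72) = -2 - 67 = -69)
A*(o(3, 0) + 48) = -69*(√(3² + 0²) + 48) = -69*(√(9 + 0) + 48) = -69*(√9 + 48) = -69*(3 + 48) = -69*51 = -3519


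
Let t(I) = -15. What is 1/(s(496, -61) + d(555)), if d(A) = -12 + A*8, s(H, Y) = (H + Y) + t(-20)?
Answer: 1/4848 ≈ 0.00020627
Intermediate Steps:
s(H, Y) = -15 + H + Y (s(H, Y) = (H + Y) - 15 = -15 + H + Y)
d(A) = -12 + 8*A
1/(s(496, -61) + d(555)) = 1/((-15 + 496 - 61) + (-12 + 8*555)) = 1/(420 + (-12 + 4440)) = 1/(420 + 4428) = 1/4848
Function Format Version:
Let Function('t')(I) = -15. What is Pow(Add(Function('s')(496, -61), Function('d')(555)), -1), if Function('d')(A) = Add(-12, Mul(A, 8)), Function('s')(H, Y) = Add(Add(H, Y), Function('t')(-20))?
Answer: Rational(1, 4848) ≈ 0.00020627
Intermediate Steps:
Function('s')(H, Y) = Add(-15, H, Y) (Function('s')(H, Y) = Add(Add(H, Y), -15) = Add(-15, H, Y))
Function('d')(A) = Add(-12, Mul(8, A))
Pow(Add(Function('s')(496, -61), Function('d')(555)), -1) = Pow(Add(Add(-15, 496, -61), Add(-12, Mul(8, 555))), -1) = Pow(Add(420, Add(-12, 4440)), -1) = Pow(Add(420, 4428), -1) = Pow(4848, -1) = Rational(1, 4848)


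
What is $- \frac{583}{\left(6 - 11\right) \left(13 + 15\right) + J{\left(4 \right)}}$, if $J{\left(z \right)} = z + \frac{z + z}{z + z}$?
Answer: $\frac{583}{135} \approx 4.3185$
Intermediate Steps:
$J{\left(z \right)} = 1 + z$ ($J{\left(z \right)} = z + \frac{2 z}{2 z} = z + 2 z \frac{1}{2 z} = z + 1 = 1 + z$)
$- \frac{583}{\left(6 - 11\right) \left(13 + 15\right) + J{\left(4 \right)}} = - \frac{583}{\left(6 - 11\right) \left(13 + 15\right) + \left(1 + 4\right)} = - \frac{583}{\left(-5\right) 28 + 5} = - \frac{583}{-140 + 5} = - \frac{583}{-135} = \left(-583\right) \left(- \frac{1}{135}\right) = \frac{583}{135}$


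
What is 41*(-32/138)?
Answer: -656/69 ≈ -9.5072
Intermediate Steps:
41*(-32/138) = 41*(-32*1/138) = 41*(-16/69) = -656/69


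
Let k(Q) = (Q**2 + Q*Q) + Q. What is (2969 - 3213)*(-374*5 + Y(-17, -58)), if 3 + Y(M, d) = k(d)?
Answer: -1170468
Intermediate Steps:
k(Q) = Q + 2*Q**2 (k(Q) = (Q**2 + Q**2) + Q = 2*Q**2 + Q = Q + 2*Q**2)
Y(M, d) = -3 + d*(1 + 2*d)
(2969 - 3213)*(-374*5 + Y(-17, -58)) = (2969 - 3213)*(-374*5 + (-3 - 58*(1 + 2*(-58)))) = -244*(-1870 + (-3 - 58*(1 - 116))) = -244*(-1870 + (-3 - 58*(-115))) = -244*(-1870 + (-3 + 6670)) = -244*(-1870 + 6667) = -244*4797 = -1170468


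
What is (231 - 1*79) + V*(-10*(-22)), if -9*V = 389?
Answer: -84212/9 ≈ -9356.9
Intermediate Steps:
V = -389/9 (V = -⅑*389 = -389/9 ≈ -43.222)
(231 - 1*79) + V*(-10*(-22)) = (231 - 1*79) - (-3890)*(-22)/9 = (231 - 79) - 389/9*220 = 152 - 85580/9 = -84212/9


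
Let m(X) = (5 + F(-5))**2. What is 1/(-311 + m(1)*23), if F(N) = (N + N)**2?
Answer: 1/253264 ≈ 3.9485e-6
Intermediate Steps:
F(N) = 4*N**2 (F(N) = (2*N)**2 = 4*N**2)
m(X) = 11025 (m(X) = (5 + 4*(-5)**2)**2 = (5 + 4*25)**2 = (5 + 100)**2 = 105**2 = 11025)
1/(-311 + m(1)*23) = 1/(-311 + 11025*23) = 1/(-311 + 253575) = 1/253264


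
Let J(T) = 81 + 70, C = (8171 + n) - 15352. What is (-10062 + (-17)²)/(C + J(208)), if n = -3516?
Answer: 9773/10546 ≈ 0.92670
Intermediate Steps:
C = -10697 (C = (8171 - 3516) - 15352 = 4655 - 15352 = -10697)
J(T) = 151
(-10062 + (-17)²)/(C + J(208)) = (-10062 + (-17)²)/(-10697 + 151) = (-10062 + 289)/(-10546) = -9773*(-1/10546) = 9773/10546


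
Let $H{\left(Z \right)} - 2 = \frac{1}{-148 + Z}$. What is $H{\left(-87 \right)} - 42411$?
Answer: $- \frac{9966116}{235} \approx -42409.0$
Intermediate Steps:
$H{\left(Z \right)} = 2 + \frac{1}{-148 + Z}$
$H{\left(-87 \right)} - 42411 = \frac{-295 + 2 \left(-87\right)}{-148 - 87} - 42411 = \frac{-295 - 174}{-235} - 42411 = \left(- \frac{1}{235}\right) \left(-469\right) - 42411 = \frac{469}{235} - 42411 = - \frac{9966116}{235}$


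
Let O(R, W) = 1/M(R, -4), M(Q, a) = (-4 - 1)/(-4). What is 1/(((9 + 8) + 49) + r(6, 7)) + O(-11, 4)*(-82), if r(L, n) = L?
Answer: -23611/360 ≈ -65.586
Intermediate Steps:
M(Q, a) = 5/4 (M(Q, a) = -5*(-¼) = 5/4)
O(R, W) = ⅘ (O(R, W) = 1/(5/4) = ⅘)
1/(((9 + 8) + 49) + r(6, 7)) + O(-11, 4)*(-82) = 1/(((9 + 8) + 49) + 6) + (⅘)*(-82) = 1/((17 + 49) + 6) - 328/5 = 1/(66 + 6) - 328/5 = 1/72 - 328/5 = -23611/360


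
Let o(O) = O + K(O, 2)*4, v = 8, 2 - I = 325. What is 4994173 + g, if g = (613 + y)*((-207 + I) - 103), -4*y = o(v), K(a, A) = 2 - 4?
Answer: 4606144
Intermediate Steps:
K(a, A) = -2
I = -323 (I = 2 - 1*325 = 2 - 325 = -323)
o(O) = -8 + O (o(O) = O - 2*4 = O - 8 = -8 + O)
y = 0 (y = -(-8 + 8)/4 = -¼*0 = 0)
g = -388029 (g = (613 + 0)*((-207 - 323) - 103) = 613*(-530 - 103) = 613*(-633) = -388029)
4994173 + g = 4994173 - 388029 = 4606144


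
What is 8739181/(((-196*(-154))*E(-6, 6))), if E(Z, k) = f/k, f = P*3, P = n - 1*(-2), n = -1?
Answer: 794471/1372 ≈ 579.06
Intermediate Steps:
P = 1 (P = -1 - 1*(-2) = -1 + 2 = 1)
f = 3 (f = 1*3 = 3)
E(Z, k) = 3/k
8739181/(((-196*(-154))*E(-6, 6))) = 8739181/(((-196*(-154))*(3/6))) = 8739181/((30184*(3*(⅙)))) = 8739181/((30184*(½))) = 8739181/15092 = 8739181*(1/15092) = 794471/1372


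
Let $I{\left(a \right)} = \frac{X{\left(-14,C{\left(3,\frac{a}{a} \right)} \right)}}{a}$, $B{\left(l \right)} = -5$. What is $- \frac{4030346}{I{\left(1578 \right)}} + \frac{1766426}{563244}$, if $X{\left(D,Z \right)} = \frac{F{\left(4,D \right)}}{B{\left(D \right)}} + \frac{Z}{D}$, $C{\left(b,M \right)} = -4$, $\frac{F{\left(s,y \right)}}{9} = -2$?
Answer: $- \frac{230470342977286}{140811} \approx -1.6367 \cdot 10^{9}$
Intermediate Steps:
$F{\left(s,y \right)} = -18$ ($F{\left(s,y \right)} = 9 \left(-2\right) = -18$)
$X{\left(D,Z \right)} = \frac{18}{5} + \frac{Z}{D}$ ($X{\left(D,Z \right)} = - \frac{18}{-5} + \frac{Z}{D} = \left(-18\right) \left(- \frac{1}{5}\right) + \frac{Z}{D} = \frac{18}{5} + \frac{Z}{D}$)
$I{\left(a \right)} = \frac{136}{35 a}$ ($I{\left(a \right)} = \frac{\frac{18}{5} - \frac{4}{-14}}{a} = \frac{\frac{18}{5} - - \frac{2}{7}}{a} = \frac{\frac{18}{5} + \frac{2}{7}}{a} = \frac{136}{35 a}$)
$- \frac{4030346}{I{\left(1578 \right)}} + \frac{1766426}{563244} = - \frac{4030346}{\frac{136}{35} \cdot \frac{1}{1578}} + \frac{1766426}{563244} = - \frac{4030346}{\frac{136}{35} \cdot \frac{1}{1578}} + 1766426 \cdot \frac{1}{563244} = - \frac{4030346}{\frac{68}{27615}} + \frac{883213}{281622} = \left(-4030346\right) \frac{27615}{68} + \frac{883213}{281622} = - \frac{55649002395}{34} + \frac{883213}{281622} = - \frac{230470342977286}{140811}$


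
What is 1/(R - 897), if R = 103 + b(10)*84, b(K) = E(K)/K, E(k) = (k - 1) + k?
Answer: -5/3172 ≈ -0.0015763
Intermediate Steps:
E(k) = -1 + 2*k (E(k) = (-1 + k) + k = -1 + 2*k)
b(K) = (-1 + 2*K)/K
R = 1313/5 (R = 103 + (2 - 1/10)*84 = 103 + (19/10)*84 = 103 + 798/5 = 1313/5 ≈ 262.60)
1/(R - 897) = 1/(1313/5 - 897) = 1/(-3172/5) = -5/3172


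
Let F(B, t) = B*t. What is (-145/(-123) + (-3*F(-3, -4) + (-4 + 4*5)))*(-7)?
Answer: 16205/123 ≈ 131.75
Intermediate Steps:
(-145/(-123) + (-3*F(-3, -4) + (-4 + 4*5)))*(-7) = (-145/(-123) + (-(-9)*(-4) + (-4 + 4*5)))*(-7) = (-145*(-1/123) + (-3*12 + (-4 + 20)))*(-7) = (145/123 + (-36 + 16))*(-7) = (145/123 - 20)*(-7) = -2315/123*(-7) = 16205/123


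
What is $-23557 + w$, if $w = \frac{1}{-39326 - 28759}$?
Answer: $- \frac{1603878346}{68085} \approx -23557.0$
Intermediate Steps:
$w = - \frac{1}{68085}$ ($w = \frac{1}{-68085} = - \frac{1}{68085} \approx -1.4688 \cdot 10^{-5}$)
$-23557 + w = -23557 - \frac{1}{68085} = - \frac{1603878346}{68085}$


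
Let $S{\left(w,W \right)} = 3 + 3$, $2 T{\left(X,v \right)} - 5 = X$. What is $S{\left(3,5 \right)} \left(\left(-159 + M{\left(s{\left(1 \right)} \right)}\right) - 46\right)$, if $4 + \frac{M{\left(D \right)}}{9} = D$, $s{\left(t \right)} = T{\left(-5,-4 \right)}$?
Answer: $-1446$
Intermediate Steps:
$T{\left(X,v \right)} = \frac{5}{2} + \frac{X}{2}$
$s{\left(t \right)} = 0$ ($s{\left(t \right)} = \frac{5}{2} + \frac{1}{2} \left(-5\right) = \frac{5}{2} - \frac{5}{2} = 0$)
$S{\left(w,W \right)} = 6$
$M{\left(D \right)} = -36 + 9 D$
$S{\left(3,5 \right)} \left(\left(-159 + M{\left(s{\left(1 \right)} \right)}\right) - 46\right) = 6 \left(\left(-159 + \left(-36 + 9 \cdot 0\right)\right) - 46\right) = 6 \left(\left(-159 + \left(-36 + 0\right)\right) - 46\right) = 6 \left(\left(-159 - 36\right) - 46\right) = 6 \left(-195 - 46\right) = 6 \left(-241\right) = -1446$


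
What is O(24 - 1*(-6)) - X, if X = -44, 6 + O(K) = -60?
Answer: -22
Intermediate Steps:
O(K) = -66 (O(K) = -6 - 60 = -66)
O(24 - 1*(-6)) - X = -66 - 1*(-44) = -66 + 44 = -22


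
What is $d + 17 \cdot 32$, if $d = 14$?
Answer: $558$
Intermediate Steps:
$d + 17 \cdot 32 = 14 + 17 \cdot 32 = 14 + 544 = 558$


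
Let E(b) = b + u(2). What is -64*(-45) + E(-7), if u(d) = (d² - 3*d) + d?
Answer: 2873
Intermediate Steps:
u(d) = d² - 2*d
E(b) = b (E(b) = b + 2*(-2 + 2) = b + 2*0 = b + 0 = b)
-64*(-45) + E(-7) = -64*(-45) - 7 = 2880 - 7 = 2873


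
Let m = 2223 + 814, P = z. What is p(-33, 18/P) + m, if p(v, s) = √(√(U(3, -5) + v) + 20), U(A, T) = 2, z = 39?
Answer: 3037 + √(20 + I*√31) ≈ 3041.5 + 0.61666*I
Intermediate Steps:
P = 39
m = 3037
p(v, s) = √(20 + √(2 + v)) (p(v, s) = √(√(2 + v) + 20) = √(20 + √(2 + v)))
p(-33, 18/P) + m = √(20 + √(2 - 33)) + 3037 = √(20 + √(-31)) + 3037 = √(20 + I*√31) + 3037 = 3037 + √(20 + I*√31)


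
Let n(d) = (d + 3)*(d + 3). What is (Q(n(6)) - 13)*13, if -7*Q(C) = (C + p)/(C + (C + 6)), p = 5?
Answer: -99931/588 ≈ -169.95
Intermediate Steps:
n(d) = (3 + d)² (n(d) = (3 + d)*(3 + d) = (3 + d)²)
Q(C) = -(5 + C)/(7*(6 + 2*C)) (Q(C) = -(C + 5)/(7*(C + (C + 6))) = -(5 + C)/(7*(C + (6 + C))) = -(5 + C)/(7*(6 + 2*C)))
(Q(n(6)) - 13)*13 = ((-5 - (3 + 6)²)/(14*(3 + (3 + 6)²)) - 13)*13 = ((-5 - 1*9²)/(14*(3 + 9²)) - 13)*13 = ((-5 - 1*81)/(14*(3 + 81)) - 13)*13 = ((1/14)*(-5 - 81)/84 - 13)*13 = ((1/14)*(1/84)*(-86) - 13)*13 = (-43/588 - 13)*13 = -7687/588*13 = -99931/588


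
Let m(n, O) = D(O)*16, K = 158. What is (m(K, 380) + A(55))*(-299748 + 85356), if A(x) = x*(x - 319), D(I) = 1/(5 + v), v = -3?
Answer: 3111256704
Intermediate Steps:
D(I) = 1/2 (D(I) = 1/(5 - 3) = 1/2)
A(x) = x*(-319 + x)
m(n, O) = 8 (m(n, O) = (1/2)*16 = 8)
(m(K, 380) + A(55))*(-299748 + 85356) = (8 + 55*(-319 + 55))*(-299748 + 85356) = (8 + 55*(-264))*(-214392) = (8 - 14520)*(-214392) = -14512*(-214392) = 3111256704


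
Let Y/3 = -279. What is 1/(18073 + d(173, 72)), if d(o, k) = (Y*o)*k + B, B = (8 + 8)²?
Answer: -1/10407343 ≈ -9.6086e-8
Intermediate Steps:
Y = -837 (Y = 3*(-279) = -837)
B = 256 (B = 16² = 256)
d(o, k) = 256 - 837*k*o (d(o, k) = (-837*o)*k + 256 = -837*k*o + 256 = 256 - 837*k*o)
1/(18073 + d(173, 72)) = 1/(18073 + (256 - 837*72*173)) = 1/(18073 + (256 - 10425672)) = 1/(18073 - 10425416) = 1/(-10407343) = -1/10407343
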